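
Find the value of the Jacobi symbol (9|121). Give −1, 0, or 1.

1

Reciprocity: 9 ≡ 1 and 121 ≡ 1 (mod 4), so (9/121) = +(121/9).
Reduce top mod 9: now compute (4/9).
Pull out 2^2: since 9 ≡ 1 (mod 8), (2/9) = +1, so (2/9)^2 = +1.
Reached (1/9) = 1. Collecting the sign flips along the way, the symbol is +1.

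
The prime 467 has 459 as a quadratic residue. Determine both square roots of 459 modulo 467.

Since 467 ≡ 3 (mod 4), a square root of 459 is 459^((467+1)/4) = 459^117 mod 467.
Repeated squaring: 459^2≡64, 459^4≡360, 459^8≡241, 459^16≡173, 459^32≡41, 459^64≡280 (mod 467).
459^117 = 459^(64+32+16+4+1) ≡ 252 (mod 467).
Check: 252² = 63504 ≡ 459 (mod 467). The two roots are 215 and 252.

215, 252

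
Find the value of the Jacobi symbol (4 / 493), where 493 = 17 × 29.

1

Pull out 2^2: since 493 ≡ 5 (mod 8), (2/493) = -1, so (2/493)^2 = +1.
Reached (1/493) = 1. Collecting the sign flips along the way, the symbol is +1.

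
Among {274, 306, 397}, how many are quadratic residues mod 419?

(274/419) = -1 → non-residue.
(306/419) = +1 → QR.
(397/419) = -1 → non-residue.
Total quadratic residues among the 3: 1.

1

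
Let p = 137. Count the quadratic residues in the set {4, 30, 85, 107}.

(4/137) = +1 → QR.
(30/137) = +1 → QR.
(85/137) = -1 → non-residue.
(107/137) = +1 → QR.
Total quadratic residues among the 4: 3.

3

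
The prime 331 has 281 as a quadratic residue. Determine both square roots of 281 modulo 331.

44, 287

Since 331 ≡ 3 (mod 4), a square root of 281 is 281^((331+1)/4) = 281^83 mod 331.
Repeated squaring: 281^2≡183, 281^4≡58, 281^8≡54, 281^16≡268, 281^32≡328, 281^64≡9 (mod 331).
281^83 = 281^(64+16+2+1) ≡ 287 (mod 331).
Check: 287² = 82369 ≡ 281 (mod 331). The two roots are 44 and 287.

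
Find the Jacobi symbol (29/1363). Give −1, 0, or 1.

0

Reciprocity: 29 ≡ 1 and 1363 ≡ 3 (mod 4), so (29/1363) = +(1363/29).
Reduce top mod 29: now compute (0/29).
Top reduces to 0: gcd > 1, so the symbol is 0.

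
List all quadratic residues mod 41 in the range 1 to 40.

Square k = 1,…,20 (k and 41−k give the same square):
1²=1, 2²=4, 3²=9, 4²=16, 5²=25, 6²=36, 7²≡8, 8²≡23, 9²≡40, 10²≡18, 11²≡39, 12²≡21, 13²≡5, 14²≡32, 15²≡20, 16²≡10, 17²≡2, 18²≡37, 19²≡33, 20²≡31 (mod 41).
So the quadratic residues mod 41 are {1, 2, 4, 5, 8, 9, 10, 16, 18, 20, 21, 23, 25, 31, 32, 33, 36, 37, 39, 40}.

1 2 4 5 8 9 10 16 18 20 21 23 25 31 32 33 36 37 39 40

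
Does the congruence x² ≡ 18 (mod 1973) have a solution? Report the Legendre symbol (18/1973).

Pull out 2: since 1973 ≡ 5 (mod 8), (2/1973) = -1.
Reciprocity: 9 ≡ 1 and 1973 ≡ 1 (mod 4), so (9/1973) = +(1973/9).
Reduce top mod 9: now compute (2/9).
Pull out 2: since 9 ≡ 1 (mod 8), (2/9) = +1.
Reached (1/9) = 1. Collecting the sign flips along the way, the symbol is -1.

-1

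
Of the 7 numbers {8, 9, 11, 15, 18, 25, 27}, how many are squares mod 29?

2

(8/29) = -1 → non-residue.
(9/29) = +1 → QR.
(11/29) = -1 → non-residue.
(15/29) = -1 → non-residue.
(18/29) = -1 → non-residue.
(25/29) = +1 → QR.
(27/29) = -1 → non-residue.
Total quadratic residues among the 7: 2.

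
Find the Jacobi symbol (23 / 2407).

1

Reciprocity: 23 ≡ 3 and 2407 ≡ 3 (mod 4), so (23/2407) = −(2407/23).
Reduce top mod 23: now compute (15/23).
Reciprocity: 15 ≡ 3 and 23 ≡ 3 (mod 4), so (15/23) = −(23/15).
Reduce top mod 15: now compute (8/15).
Pull out 2^3: since 15 ≡ 7 (mod 8), (2/15) = +1, so (2/15)^3 = +1.
Reached (1/15) = 1. Collecting the sign flips along the way, the symbol is +1.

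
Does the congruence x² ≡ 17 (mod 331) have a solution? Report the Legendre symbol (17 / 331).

1

Reciprocity: 17 ≡ 1 and 331 ≡ 3 (mod 4), so (17/331) = +(331/17).
Reduce top mod 17: now compute (8/17).
Pull out 2^3: since 17 ≡ 1 (mod 8), (2/17) = +1, so (2/17)^3 = +1.
Reached (1/17) = 1. Collecting the sign flips along the way, the symbol is +1.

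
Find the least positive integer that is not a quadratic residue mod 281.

3

(2/281) = +1, so 2 is a residue.
(3/281) = −1, so 3 is the smallest positive non-residue mod 281.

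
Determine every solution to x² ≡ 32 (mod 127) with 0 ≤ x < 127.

63, 64

Since 127 ≡ 3 (mod 4), a square root of 32 is 32^((127+1)/4) = 32^32 mod 127.
Repeated squaring: 32^2≡8, 32^4≡64, 32^8≡32, 32^16≡8, 32^32≡64 (mod 127).
32^32 = 32^(32) ≡ 64 (mod 127).
Check: 64² = 4096 ≡ 32 (mod 127). The two roots are 63 and 64.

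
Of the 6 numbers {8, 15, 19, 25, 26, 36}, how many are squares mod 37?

(8/37) = -1 → non-residue.
(15/37) = -1 → non-residue.
(19/37) = -1 → non-residue.
(25/37) = +1 → QR.
(26/37) = +1 → QR.
(36/37) = +1 → QR.
Total quadratic residues among the 6: 3.

3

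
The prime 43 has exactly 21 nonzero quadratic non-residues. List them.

2 3 5 7 8 12 18 19 20 22 26 27 28 29 30 32 33 34 37 39 42

Square k = 1,…,21 (k and 43−k give the same square):
1²=1, 2²=4, 3²=9, 4²=16, 5²=25, 6²=36, 7²≡6, 8²≡21, 9²≡38, 10²≡14, 11²≡35, 12²≡15, 13²≡40, 14²≡24, 15²≡10, 16²≡41, 17²≡31, 18²≡23, 19²≡17, 20²≡13, 21²≡11 (mod 43).
The residues are {1, 4, 6, 9, 10, 11, 13, 14, 15, 16, 17, 21, 23, 24, 25, 31, 35, 36, 38, 40, 41}; the non-residues are the remaining 21 nonzero classes.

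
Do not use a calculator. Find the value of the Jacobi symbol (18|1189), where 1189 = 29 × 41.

Pull out 2: since 1189 ≡ 5 (mod 8), (2/1189) = -1.
Reciprocity: 9 ≡ 1 and 1189 ≡ 1 (mod 4), so (9/1189) = +(1189/9).
Reduce top mod 9: now compute (1/9).
Reached (1/9) = 1. Collecting the sign flips along the way, the symbol is -1.

-1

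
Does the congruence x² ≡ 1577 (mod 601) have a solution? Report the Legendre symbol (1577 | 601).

Euler's criterion: (1577/601) ≡ 375^300 (mod 601).
375^2 ≡ 592 (mod 601)
375^4 ≡ 81 (mod 601)
375^8 ≡ 551 (mod 601)
375^16 ≡ 96 (mod 601)
375^32 ≡ 201 (mod 601)
375^64 ≡ 134 (mod 601)
375^128 ≡ 527 (mod 601)
375^256 ≡ 67 (mod 601)
375^300 = 375^(256+32+8+4) ≡ 1 (mod 601).
Result is 1, so (1577/601) = 1.

1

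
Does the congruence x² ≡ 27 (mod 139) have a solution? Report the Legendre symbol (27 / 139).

Reciprocity: 27 ≡ 3 and 139 ≡ 3 (mod 4), so (27/139) = −(139/27).
Reduce top mod 27: now compute (4/27).
Pull out 2^2: since 27 ≡ 3 (mod 8), (2/27) = -1, so (2/27)^2 = +1.
Reached (1/27) = 1. Collecting the sign flips along the way, the symbol is -1.

-1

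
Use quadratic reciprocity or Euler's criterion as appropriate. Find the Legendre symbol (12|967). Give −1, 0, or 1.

Euler's criterion: (12/967) ≡ 12^483 (mod 967).
12^2 ≡ 144 (mod 967)
12^4 ≡ 429 (mod 967)
12^8 ≡ 311 (mod 967)
12^16 ≡ 21 (mod 967)
12^32 ≡ 441 (mod 967)
12^64 ≡ 114 (mod 967)
12^128 ≡ 425 (mod 967)
12^256 ≡ 763 (mod 967)
12^483 = 12^(256+128+64+32+2+1) ≡ 966 (mod 967).
Result is 966 ≡ −1, so (12/967) = −1.

-1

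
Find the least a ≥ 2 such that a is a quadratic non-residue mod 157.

(2/157) = −1, so 2 is the smallest positive non-residue mod 157.

2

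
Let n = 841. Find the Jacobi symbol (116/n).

0

Pull out 2^2: since 841 ≡ 1 (mod 8), (2/841) = +1, so (2/841)^2 = +1.
Reciprocity: 29 ≡ 1 and 841 ≡ 1 (mod 4), so (29/841) = +(841/29).
Reduce top mod 29: now compute (0/29).
Top reduces to 0: gcd > 1, so the symbol is 0.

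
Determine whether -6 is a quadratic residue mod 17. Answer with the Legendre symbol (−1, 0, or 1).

First reduce: -6 ≡ 11 (mod 17).
Reciprocity: 11 ≡ 3 and 17 ≡ 1 (mod 4), so (11/17) = +(17/11).
Reduce top mod 11: now compute (6/11).
Pull out 2: since 11 ≡ 3 (mod 8), (2/11) = -1.
Reciprocity: 3 ≡ 3 and 11 ≡ 3 (mod 4), so (3/11) = −(11/3).
Reduce top mod 3: now compute (2/3).
Pull out 2: since 3 ≡ 3 (mod 8), (2/3) = -1.
Reached (1/3) = 1. Collecting the sign flips along the way, the symbol is -1.

-1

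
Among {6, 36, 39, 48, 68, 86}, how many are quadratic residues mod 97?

4

(6/97) = +1 → QR.
(36/97) = +1 → QR.
(39/97) = -1 → non-residue.
(48/97) = +1 → QR.
(68/97) = -1 → non-residue.
(86/97) = +1 → QR.
Total quadratic residues among the 6: 4.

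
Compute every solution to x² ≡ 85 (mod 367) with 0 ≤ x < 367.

Since 367 ≡ 3 (mod 4), a square root of 85 is 85^((367+1)/4) = 85^92 mod 367.
Repeated squaring: 85^2≡252, 85^4≡13, 85^8≡169, 85^16≡302, 85^32≡188, 85^64≡112 (mod 367).
85^92 = 85^(64+16+8+4) ≡ 67 (mod 367).
Check: 67² = 4489 ≡ 85 (mod 367). The two roots are 67 and 300.

67, 300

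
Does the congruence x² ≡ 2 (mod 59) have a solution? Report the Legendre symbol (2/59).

Pull out 2: since 59 ≡ 3 (mod 8), (2/59) = -1.
Reached (1/59) = 1. Collecting the sign flips along the way, the symbol is -1.

-1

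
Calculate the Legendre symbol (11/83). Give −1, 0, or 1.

1

Euler's criterion: (11/83) ≡ 11^41 (mod 83).
11^2 ≡ 38 (mod 83)
11^4 ≡ 33 (mod 83)
11^8 ≡ 10 (mod 83)
11^16 ≡ 17 (mod 83)
11^32 ≡ 40 (mod 83)
11^41 = 11^(32+8+1) ≡ 1 (mod 83).
Result is 1, so (11/83) = 1.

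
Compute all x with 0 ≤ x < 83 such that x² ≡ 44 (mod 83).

Since 83 ≡ 3 (mod 4), a square root of 44 is 44^((83+1)/4) = 44^21 mod 83.
Repeated squaring: 44^2≡27, 44^4≡65, 44^8≡75, 44^16≡64 (mod 83).
44^21 = 44^(16+4+1) ≡ 25 (mod 83).
Check: 25² = 625 ≡ 44 (mod 83). The two roots are 25 and 58.

25, 58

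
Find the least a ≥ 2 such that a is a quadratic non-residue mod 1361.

3

(2/1361) = +1, so 2 is a residue.
(3/1361) = −1, so 3 is the smallest positive non-residue mod 1361.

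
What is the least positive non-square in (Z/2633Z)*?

(2/2633) = +1, so 2 is a residue.
(3/2633) = −1, so 3 is the smallest positive non-residue mod 2633.

3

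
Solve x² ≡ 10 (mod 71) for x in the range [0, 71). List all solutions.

Since 71 ≡ 3 (mod 4), a square root of 10 is 10^((71+1)/4) = 10^18 mod 71.
Repeated squaring: 10^2≡29, 10^4≡60, 10^8≡50, 10^16≡15 (mod 71).
10^18 = 10^(16+2) ≡ 9 (mod 71).
Check: 9² = 81 ≡ 10 (mod 71). The two roots are 9 and 62.

9, 62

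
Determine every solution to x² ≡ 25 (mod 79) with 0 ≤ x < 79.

Since 79 ≡ 3 (mod 4), a square root of 25 is 25^((79+1)/4) = 25^20 mod 79.
Repeated squaring: 25^2≡72, 25^4≡49, 25^8≡31, 25^16≡13 (mod 79).
25^20 = 25^(16+4) ≡ 5 (mod 79).
Check: 5² = 25 ≡ 25 (mod 79). The two roots are 5 and 74.

5, 74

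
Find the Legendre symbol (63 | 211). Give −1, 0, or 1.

-1

Reciprocity: 63 ≡ 3 and 211 ≡ 3 (mod 4), so (63/211) = −(211/63).
Reduce top mod 63: now compute (22/63).
Pull out 2: since 63 ≡ 7 (mod 8), (2/63) = +1.
Reciprocity: 11 ≡ 3 and 63 ≡ 3 (mod 4), so (11/63) = −(63/11).
Reduce top mod 11: now compute (8/11).
Pull out 2^3: since 11 ≡ 3 (mod 8), (2/11) = -1, so (2/11)^3 = -1.
Reached (1/11) = 1. Collecting the sign flips along the way, the symbol is -1.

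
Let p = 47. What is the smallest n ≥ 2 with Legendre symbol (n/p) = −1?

(2/47) = +1, so 2 is a residue.
(3/47) = +1, so 3 is a residue.
(4/47) = +1, so 4 is a residue.
(5/47) = −1, so 5 is the smallest positive non-residue mod 47.

5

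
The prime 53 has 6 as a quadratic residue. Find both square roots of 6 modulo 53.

18, 35

53 ≡ 1 (mod 4), so we find a root by search.
Trying successive values, 18² = 324 ≡ 6 (mod 53). The other root is 53 − 18 = 35.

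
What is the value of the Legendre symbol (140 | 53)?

-1

Euler's criterion: (140/53) ≡ 34^26 (mod 53).
34^2 ≡ 43 (mod 53)
34^4 ≡ 47 (mod 53)
34^8 ≡ 36 (mod 53)
34^16 ≡ 24 (mod 53)
34^26 = 34^(16+8+2) ≡ 52 (mod 53).
Result is 52 ≡ −1, so (140/53) = −1.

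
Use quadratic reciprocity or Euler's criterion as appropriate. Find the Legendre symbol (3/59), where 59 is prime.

Reciprocity: 3 ≡ 3 and 59 ≡ 3 (mod 4), so (3/59) = −(59/3).
Reduce top mod 3: now compute (2/3).
Pull out 2: since 3 ≡ 3 (mod 8), (2/3) = -1.
Reached (1/3) = 1. Collecting the sign flips along the way, the symbol is +1.

1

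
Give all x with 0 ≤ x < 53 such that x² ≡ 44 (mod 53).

16, 37

53 ≡ 1 (mod 4), so we find a root by search.
Trying successive values, 16² = 256 ≡ 44 (mod 53). The other root is 53 − 16 = 37.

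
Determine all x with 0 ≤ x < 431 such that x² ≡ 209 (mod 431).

168, 263

Since 431 ≡ 3 (mod 4), a square root of 209 is 209^((431+1)/4) = 209^108 mod 431.
Repeated squaring: 209^2≡150, 209^4≡88, 209^8≡417, 209^16≡196, 209^32≡57, 209^64≡232 (mod 431).
209^108 = 209^(64+32+8+4) ≡ 263 (mod 431).
Check: 263² = 69169 ≡ 209 (mod 431). The two roots are 168 and 263.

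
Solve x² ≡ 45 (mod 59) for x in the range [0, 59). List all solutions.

Since 59 ≡ 3 (mod 4), a square root of 45 is 45^((59+1)/4) = 45^15 mod 59.
Repeated squaring: 45^2≡19, 45^4≡7, 45^8≡49 (mod 59).
45^15 = 45^(8+4+2+1) ≡ 35 (mod 59).
Check: 35² = 1225 ≡ 45 (mod 59). The two roots are 24 and 35.

24, 35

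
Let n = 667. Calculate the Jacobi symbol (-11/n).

First reduce: -11 ≡ 656 (mod 667).
Pull out 2^4: since 667 ≡ 3 (mod 8), (2/667) = -1, so (2/667)^4 = +1.
Reciprocity: 41 ≡ 1 and 667 ≡ 3 (mod 4), so (41/667) = +(667/41).
Reduce top mod 41: now compute (11/41).
Reciprocity: 11 ≡ 3 and 41 ≡ 1 (mod 4), so (11/41) = +(41/11).
Reduce top mod 11: now compute (8/11).
Pull out 2^3: since 11 ≡ 3 (mod 8), (2/11) = -1, so (2/11)^3 = -1.
Reached (1/11) = 1. Collecting the sign flips along the way, the symbol is -1.

-1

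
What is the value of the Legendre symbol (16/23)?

Pull out 2^4: since 23 ≡ 7 (mod 8), (2/23) = +1, so (2/23)^4 = +1.
Reached (1/23) = 1. Collecting the sign flips along the way, the symbol is +1.

1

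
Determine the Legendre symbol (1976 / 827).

1

First reduce: 1976 ≡ 322 (mod 827).
Pull out 2: since 827 ≡ 3 (mod 8), (2/827) = -1.
Reciprocity: 161 ≡ 1 and 827 ≡ 3 (mod 4), so (161/827) = +(827/161).
Reduce top mod 161: now compute (22/161).
Pull out 2: since 161 ≡ 1 (mod 8), (2/161) = +1.
Reciprocity: 11 ≡ 3 and 161 ≡ 1 (mod 4), so (11/161) = +(161/11).
Reduce top mod 11: now compute (7/11).
Reciprocity: 7 ≡ 3 and 11 ≡ 3 (mod 4), so (7/11) = −(11/7).
Reduce top mod 7: now compute (4/7).
Pull out 2^2: since 7 ≡ 7 (mod 8), (2/7) = +1, so (2/7)^2 = +1.
Reached (1/7) = 1. Collecting the sign flips along the way, the symbol is +1.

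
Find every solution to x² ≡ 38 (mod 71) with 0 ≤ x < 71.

31, 40

Since 71 ≡ 3 (mod 4), a square root of 38 is 38^((71+1)/4) = 38^18 mod 71.
Repeated squaring: 38^2≡24, 38^4≡8, 38^8≡64, 38^16≡49 (mod 71).
38^18 = 38^(16+2) ≡ 40 (mod 71).
Check: 40² = 1600 ≡ 38 (mod 71). The two roots are 31 and 40.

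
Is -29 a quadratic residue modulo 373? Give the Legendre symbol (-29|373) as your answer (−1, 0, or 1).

First reduce: -29 ≡ 344 (mod 373).
Pull out 2^3: since 373 ≡ 5 (mod 8), (2/373) = -1, so (2/373)^3 = -1.
Reciprocity: 43 ≡ 3 and 373 ≡ 1 (mod 4), so (43/373) = +(373/43).
Reduce top mod 43: now compute (29/43).
Reciprocity: 29 ≡ 1 and 43 ≡ 3 (mod 4), so (29/43) = +(43/29).
Reduce top mod 29: now compute (14/29).
Pull out 2: since 29 ≡ 5 (mod 8), (2/29) = -1.
Reciprocity: 7 ≡ 3 and 29 ≡ 1 (mod 4), so (7/29) = +(29/7).
Reduce top mod 7: now compute (1/7).
Reached (1/7) = 1. Collecting the sign flips along the way, the symbol is +1.

1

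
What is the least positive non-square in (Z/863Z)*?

5

(2/863) = +1, so 2 is a residue.
(3/863) = +1, so 3 is a residue.
(4/863) = +1, so 4 is a residue.
(5/863) = −1, so 5 is the smallest positive non-residue mod 863.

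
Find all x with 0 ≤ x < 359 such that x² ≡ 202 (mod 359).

Since 359 ≡ 3 (mod 4), a square root of 202 is 202^((359+1)/4) = 202^90 mod 359.
Repeated squaring: 202^2≡237, 202^4≡165, 202^8≡300, 202^16≡250, 202^32≡34, 202^64≡79 (mod 359).
202^90 = 202^(64+16+8+2) ≡ 90 (mod 359).
Check: 90² = 8100 ≡ 202 (mod 359). The two roots are 90 and 269.

90, 269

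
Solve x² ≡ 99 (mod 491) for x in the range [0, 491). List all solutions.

157, 334

Since 491 ≡ 3 (mod 4), a square root of 99 is 99^((491+1)/4) = 99^123 mod 491.
Repeated squaring: 99^2≡472, 99^4≡361, 99^8≡206, 99^16≡210, 99^32≡401, 99^64≡244 (mod 491).
99^123 = 99^(64+32+16+8+2+1) ≡ 334 (mod 491).
Check: 334² = 111556 ≡ 99 (mod 491). The two roots are 157 and 334.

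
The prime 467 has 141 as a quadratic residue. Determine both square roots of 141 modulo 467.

Since 467 ≡ 3 (mod 4), a square root of 141 is 141^((467+1)/4) = 141^117 mod 467.
Repeated squaring: 141^2≡267, 141^4≡305, 141^8≡92, 141^16≡58, 141^32≡95, 141^64≡152 (mod 467).
141^117 = 141^(64+32+16+4+1) ≡ 277 (mod 467).
Check: 277² = 76729 ≡ 141 (mod 467). The two roots are 190 and 277.

190, 277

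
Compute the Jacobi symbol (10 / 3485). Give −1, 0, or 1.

Pull out 2: since 3485 ≡ 5 (mod 8), (2/3485) = -1.
Reciprocity: 5 ≡ 1 and 3485 ≡ 1 (mod 4), so (5/3485) = +(3485/5).
Reduce top mod 5: now compute (0/5).
Top reduces to 0: gcd > 1, so the symbol is 0.

0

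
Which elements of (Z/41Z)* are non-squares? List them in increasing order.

3, 6, 7, 11, 12, 13, 14, 15, 17, 19, 22, 24, 26, 27, 28, 29, 30, 34, 35, 38

Square k = 1,…,20 (k and 41−k give the same square):
1²=1, 2²=4, 3²=9, 4²=16, 5²=25, 6²=36, 7²≡8, 8²≡23, 9²≡40, 10²≡18, 11²≡39, 12²≡21, 13²≡5, 14²≡32, 15²≡20, 16²≡10, 17²≡2, 18²≡37, 19²≡33, 20²≡31 (mod 41).
The residues are {1, 2, 4, 5, 8, 9, 10, 16, 18, 20, 21, 23, 25, 31, 32, 33, 36, 37, 39, 40}; the non-residues are the remaining 20 nonzero classes.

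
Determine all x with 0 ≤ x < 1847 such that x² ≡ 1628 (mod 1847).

678, 1169

Since 1847 ≡ 3 (mod 4), a square root of 1628 is 1628^((1847+1)/4) = 1628^462 mod 1847.
Repeated squaring: 1628^2≡1786, 1628^4≡27, 1628^8≡729, 1628^16≡1352, 1628^32≡1221, 1628^64≡312, 1628^128≡1300, 1628^256≡1842 (mod 1847).
1628^462 = 1628^(256+128+64+8+4+2) ≡ 1169 (mod 1847).
Check: 1169² = 1366561 ≡ 1628 (mod 1847). The two roots are 678 and 1169.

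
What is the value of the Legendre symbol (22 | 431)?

1

Pull out 2: since 431 ≡ 7 (mod 8), (2/431) = +1.
Reciprocity: 11 ≡ 3 and 431 ≡ 3 (mod 4), so (11/431) = −(431/11).
Reduce top mod 11: now compute (2/11).
Pull out 2: since 11 ≡ 3 (mod 8), (2/11) = -1.
Reached (1/11) = 1. Collecting the sign flips along the way, the symbol is +1.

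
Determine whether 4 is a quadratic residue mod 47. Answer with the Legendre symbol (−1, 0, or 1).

Euler's criterion: (4/47) ≡ 4^23 (mod 47).
4^2 ≡ 16 (mod 47)
4^4 ≡ 21 (mod 47)
4^8 ≡ 18 (mod 47)
4^16 ≡ 42 (mod 47)
4^23 = 4^(16+4+2+1) ≡ 1 (mod 47).
Result is 1, so (4/47) = 1.

1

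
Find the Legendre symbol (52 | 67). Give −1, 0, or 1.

Pull out 2^2: since 67 ≡ 3 (mod 8), (2/67) = -1, so (2/67)^2 = +1.
Reciprocity: 13 ≡ 1 and 67 ≡ 3 (mod 4), so (13/67) = +(67/13).
Reduce top mod 13: now compute (2/13).
Pull out 2: since 13 ≡ 5 (mod 8), (2/13) = -1.
Reached (1/13) = 1. Collecting the sign flips along the way, the symbol is -1.

-1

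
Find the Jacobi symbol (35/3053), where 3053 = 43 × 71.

Reciprocity: 35 ≡ 3 and 3053 ≡ 1 (mod 4), so (35/3053) = +(3053/35).
Reduce top mod 35: now compute (8/35).
Pull out 2^3: since 35 ≡ 3 (mod 8), (2/35) = -1, so (2/35)^3 = -1.
Reached (1/35) = 1. Collecting the sign flips along the way, the symbol is -1.

-1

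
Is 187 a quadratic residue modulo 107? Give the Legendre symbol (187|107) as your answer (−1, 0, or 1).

First reduce: 187 ≡ 80 (mod 107).
Pull out 2^4: since 107 ≡ 3 (mod 8), (2/107) = -1, so (2/107)^4 = +1.
Reciprocity: 5 ≡ 1 and 107 ≡ 3 (mod 4), so (5/107) = +(107/5).
Reduce top mod 5: now compute (2/5).
Pull out 2: since 5 ≡ 5 (mod 8), (2/5) = -1.
Reached (1/5) = 1. Collecting the sign flips along the way, the symbol is -1.

-1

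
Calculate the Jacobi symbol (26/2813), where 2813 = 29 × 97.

Pull out 2: since 2813 ≡ 5 (mod 8), (2/2813) = -1.
Reciprocity: 13 ≡ 1 and 2813 ≡ 1 (mod 4), so (13/2813) = +(2813/13).
Reduce top mod 13: now compute (5/13).
Reciprocity: 5 ≡ 1 and 13 ≡ 1 (mod 4), so (5/13) = +(13/5).
Reduce top mod 5: now compute (3/5).
Reciprocity: 3 ≡ 3 and 5 ≡ 1 (mod 4), so (3/5) = +(5/3).
Reduce top mod 3: now compute (2/3).
Pull out 2: since 3 ≡ 3 (mod 8), (2/3) = -1.
Reached (1/3) = 1. Collecting the sign flips along the way, the symbol is +1.

1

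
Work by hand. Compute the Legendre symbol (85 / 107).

Euler's criterion: (85/107) ≡ 85^53 (mod 107).
85^2 ≡ 56 (mod 107)
85^4 ≡ 33 (mod 107)
85^8 ≡ 19 (mod 107)
85^16 ≡ 40 (mod 107)
85^32 ≡ 102 (mod 107)
85^53 = 85^(32+16+4+1) ≡ 1 (mod 107).
Result is 1, so (85/107) = 1.

1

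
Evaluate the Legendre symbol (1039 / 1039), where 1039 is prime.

First reduce: 1039 ≡ 0 (mod 1039).
Top reduces to 0: gcd > 1, so the symbol is 0.

0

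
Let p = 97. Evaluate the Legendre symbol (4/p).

1

Pull out 2^2: since 97 ≡ 1 (mod 8), (2/97) = +1, so (2/97)^2 = +1.
Reached (1/97) = 1. Collecting the sign flips along the way, the symbol is +1.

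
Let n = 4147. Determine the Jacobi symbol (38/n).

1

Pull out 2: since 4147 ≡ 3 (mod 8), (2/4147) = -1.
Reciprocity: 19 ≡ 3 and 4147 ≡ 3 (mod 4), so (19/4147) = −(4147/19).
Reduce top mod 19: now compute (5/19).
Reciprocity: 5 ≡ 1 and 19 ≡ 3 (mod 4), so (5/19) = +(19/5).
Reduce top mod 5: now compute (4/5).
Pull out 2^2: since 5 ≡ 5 (mod 8), (2/5) = -1, so (2/5)^2 = +1.
Reached (1/5) = 1. Collecting the sign flips along the way, the symbol is +1.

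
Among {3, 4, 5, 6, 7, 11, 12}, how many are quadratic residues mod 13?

3

(3/13) = +1 → QR.
(4/13) = +1 → QR.
(5/13) = -1 → non-residue.
(6/13) = -1 → non-residue.
(7/13) = -1 → non-residue.
(11/13) = -1 → non-residue.
(12/13) = +1 → QR.
Total quadratic residues among the 7: 3.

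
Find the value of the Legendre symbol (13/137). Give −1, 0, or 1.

Reciprocity: 13 ≡ 1 and 137 ≡ 1 (mod 4), so (13/137) = +(137/13).
Reduce top mod 13: now compute (7/13).
Reciprocity: 7 ≡ 3 and 13 ≡ 1 (mod 4), so (7/13) = +(13/7).
Reduce top mod 7: now compute (6/7).
Pull out 2: since 7 ≡ 7 (mod 8), (2/7) = +1.
Reciprocity: 3 ≡ 3 and 7 ≡ 3 (mod 4), so (3/7) = −(7/3).
Reduce top mod 3: now compute (1/3).
Reached (1/3) = 1. Collecting the sign flips along the way, the symbol is -1.

-1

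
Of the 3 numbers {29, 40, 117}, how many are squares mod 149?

(29/149) = +1 → QR.
(40/149) = -1 → non-residue.
(117/149) = -1 → non-residue.
Total quadratic residues among the 3: 1.

1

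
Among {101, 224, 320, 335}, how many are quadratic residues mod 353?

1

(101/353) = -1 → non-residue.
(224/353) = -1 → non-residue.
(320/353) = -1 → non-residue.
(335/353) = +1 → QR.
Total quadratic residues among the 4: 1.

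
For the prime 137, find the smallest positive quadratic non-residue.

(2/137) = +1, so 2 is a residue.
(3/137) = −1, so 3 is the smallest positive non-residue mod 137.

3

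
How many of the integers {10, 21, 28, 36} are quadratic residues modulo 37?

(10/37) = +1 → QR.
(21/37) = +1 → QR.
(28/37) = +1 → QR.
(36/37) = +1 → QR.
Total quadratic residues among the 4: 4.

4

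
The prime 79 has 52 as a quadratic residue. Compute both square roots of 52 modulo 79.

17, 62

Since 79 ≡ 3 (mod 4), a square root of 52 is 52^((79+1)/4) = 52^20 mod 79.
Repeated squaring: 52^2≡18, 52^4≡8, 52^8≡64, 52^16≡67 (mod 79).
52^20 = 52^(16+4) ≡ 62 (mod 79).
Check: 62² = 3844 ≡ 52 (mod 79). The two roots are 17 and 62.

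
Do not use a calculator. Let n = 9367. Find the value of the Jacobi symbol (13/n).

Reciprocity: 13 ≡ 1 and 9367 ≡ 3 (mod 4), so (13/9367) = +(9367/13).
Reduce top mod 13: now compute (7/13).
Reciprocity: 7 ≡ 3 and 13 ≡ 1 (mod 4), so (7/13) = +(13/7).
Reduce top mod 7: now compute (6/7).
Pull out 2: since 7 ≡ 7 (mod 8), (2/7) = +1.
Reciprocity: 3 ≡ 3 and 7 ≡ 3 (mod 4), so (3/7) = −(7/3).
Reduce top mod 3: now compute (1/3).
Reached (1/3) = 1. Collecting the sign flips along the way, the symbol is -1.

-1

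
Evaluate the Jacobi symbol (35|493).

1

Reciprocity: 35 ≡ 3 and 493 ≡ 1 (mod 4), so (35/493) = +(493/35).
Reduce top mod 35: now compute (3/35).
Reciprocity: 3 ≡ 3 and 35 ≡ 3 (mod 4), so (3/35) = −(35/3).
Reduce top mod 3: now compute (2/3).
Pull out 2: since 3 ≡ 3 (mod 8), (2/3) = -1.
Reached (1/3) = 1. Collecting the sign flips along the way, the symbol is +1.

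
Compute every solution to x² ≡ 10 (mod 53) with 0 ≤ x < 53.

13, 40

53 ≡ 1 (mod 4), so we find a root by search.
Trying successive values, 13² = 169 ≡ 10 (mod 53). The other root is 53 − 13 = 40.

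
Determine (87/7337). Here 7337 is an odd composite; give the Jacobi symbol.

0

Reciprocity: 87 ≡ 3 and 7337 ≡ 1 (mod 4), so (87/7337) = +(7337/87).
Reduce top mod 87: now compute (29/87).
Reciprocity: 29 ≡ 1 and 87 ≡ 3 (mod 4), so (29/87) = +(87/29).
Reduce top mod 29: now compute (0/29).
Top reduces to 0: gcd > 1, so the symbol is 0.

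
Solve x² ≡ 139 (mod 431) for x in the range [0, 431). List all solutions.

Since 431 ≡ 3 (mod 4), a square root of 139 is 139^((431+1)/4) = 139^108 mod 431.
Repeated squaring: 139^2≡357, 139^4≡304, 139^8≡182, 139^16≡368, 139^32≡90, 139^64≡342 (mod 431).
139^108 = 139^(64+32+8+4) ≡ 194 (mod 431).
Check: 194² = 37636 ≡ 139 (mod 431). The two roots are 194 and 237.

194, 237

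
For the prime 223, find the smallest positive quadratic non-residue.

(2/223) = +1, so 2 is a residue.
(3/223) = −1, so 3 is the smallest positive non-residue mod 223.

3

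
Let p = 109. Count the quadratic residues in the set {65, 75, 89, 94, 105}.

(65/109) = -1 → non-residue.
(75/109) = +1 → QR.
(89/109) = +1 → QR.
(94/109) = +1 → QR.
(105/109) = +1 → QR.
Total quadratic residues among the 5: 4.

4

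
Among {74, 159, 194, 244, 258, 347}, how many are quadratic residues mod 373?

(74/373) = -1 → non-residue.
(159/373) = -1 → non-residue.
(194/373) = +1 → QR.
(244/373) = -1 → non-residue.
(258/373) = +1 → QR.
(347/373) = -1 → non-residue.
Total quadratic residues among the 6: 2.

2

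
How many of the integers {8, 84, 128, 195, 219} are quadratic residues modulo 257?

(8/257) = +1 → QR.
(84/257) = +1 → QR.
(128/257) = +1 → QR.
(195/257) = +1 → QR.
(219/257) = -1 → non-residue.
Total quadratic residues among the 5: 4.

4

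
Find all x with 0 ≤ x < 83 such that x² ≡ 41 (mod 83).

Since 83 ≡ 3 (mod 4), a square root of 41 is 41^((83+1)/4) = 41^21 mod 83.
Repeated squaring: 41^2≡21, 41^4≡26, 41^8≡12, 41^16≡61 (mod 83).
41^21 = 41^(16+4+1) ≡ 37 (mod 83).
Check: 37² = 1369 ≡ 41 (mod 83). The two roots are 37 and 46.

37, 46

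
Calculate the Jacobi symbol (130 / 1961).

Pull out 2: since 1961 ≡ 1 (mod 8), (2/1961) = +1.
Reciprocity: 65 ≡ 1 and 1961 ≡ 1 (mod 4), so (65/1961) = +(1961/65).
Reduce top mod 65: now compute (11/65).
Reciprocity: 11 ≡ 3 and 65 ≡ 1 (mod 4), so (11/65) = +(65/11).
Reduce top mod 11: now compute (10/11).
Pull out 2: since 11 ≡ 3 (mod 8), (2/11) = -1.
Reciprocity: 5 ≡ 1 and 11 ≡ 3 (mod 4), so (5/11) = +(11/5).
Reduce top mod 5: now compute (1/5).
Reached (1/5) = 1. Collecting the sign flips along the way, the symbol is -1.

-1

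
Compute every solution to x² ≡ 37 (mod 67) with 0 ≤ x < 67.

29, 38

Since 67 ≡ 3 (mod 4), a square root of 37 is 37^((67+1)/4) = 37^17 mod 67.
Repeated squaring: 37^2≡29, 37^4≡37, 37^8≡29, 37^16≡37 (mod 67).
37^17 = 37^(16+1) ≡ 29 (mod 67).
Check: 29² = 841 ≡ 37 (mod 67). The two roots are 29 and 38.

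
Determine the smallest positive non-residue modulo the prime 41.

(2/41) = +1, so 2 is a residue.
(3/41) = −1, so 3 is the smallest positive non-residue mod 41.

3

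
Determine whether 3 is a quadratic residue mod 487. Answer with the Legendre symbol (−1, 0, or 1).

-1

Reciprocity: 3 ≡ 3 and 487 ≡ 3 (mod 4), so (3/487) = −(487/3).
Reduce top mod 3: now compute (1/3).
Reached (1/3) = 1. Collecting the sign flips along the way, the symbol is -1.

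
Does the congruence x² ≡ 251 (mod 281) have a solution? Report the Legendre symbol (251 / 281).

-1

Euler's criterion: (251/281) ≡ 251^140 (mod 281).
251^2 ≡ 57 (mod 281)
251^4 ≡ 158 (mod 281)
251^8 ≡ 236 (mod 281)
251^16 ≡ 58 (mod 281)
251^32 ≡ 273 (mod 281)
251^64 ≡ 64 (mod 281)
251^128 ≡ 162 (mod 281)
251^140 = 251^(128+8+4) ≡ 280 (mod 281).
Result is 280 ≡ −1, so (251/281) = −1.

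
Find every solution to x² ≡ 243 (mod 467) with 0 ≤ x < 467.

Since 467 ≡ 3 (mod 4), a square root of 243 is 243^((467+1)/4) = 243^117 mod 467.
Repeated squaring: 243^2≡207, 243^4≡352, 243^8≡149, 243^16≡252, 243^32≡459, 243^64≡64 (mod 467).
243^117 = 243^(64+32+16+4+1) ≡ 374 (mod 467).
Check: 374² = 139876 ≡ 243 (mod 467). The two roots are 93 and 374.

93, 374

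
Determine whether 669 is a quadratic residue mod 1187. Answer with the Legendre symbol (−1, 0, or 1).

-1

Euler's criterion: (669/1187) ≡ 669^593 (mod 1187).
669^2 ≡ 62 (mod 1187)
669^4 ≡ 283 (mod 1187)
669^8 ≡ 560 (mod 1187)
669^16 ≡ 232 (mod 1187)
669^32 ≡ 409 (mod 1187)
669^64 ≡ 1101 (mod 1187)
669^128 ≡ 274 (mod 1187)
669^256 ≡ 295 (mod 1187)
669^512 ≡ 374 (mod 1187)
669^593 = 669^(512+64+16+1) ≡ 1186 (mod 1187).
Result is 1186 ≡ −1, so (669/1187) = −1.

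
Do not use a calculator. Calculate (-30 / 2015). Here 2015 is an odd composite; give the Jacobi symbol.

First reduce: -30 ≡ 1985 (mod 2015).
Reciprocity: 1985 ≡ 1 and 2015 ≡ 3 (mod 4), so (1985/2015) = +(2015/1985).
Reduce top mod 1985: now compute (30/1985).
Pull out 2: since 1985 ≡ 1 (mod 8), (2/1985) = +1.
Reciprocity: 15 ≡ 3 and 1985 ≡ 1 (mod 4), so (15/1985) = +(1985/15).
Reduce top mod 15: now compute (5/15).
Reciprocity: 5 ≡ 1 and 15 ≡ 3 (mod 4), so (5/15) = +(15/5).
Reduce top mod 5: now compute (0/5).
Top reduces to 0: gcd > 1, so the symbol is 0.

0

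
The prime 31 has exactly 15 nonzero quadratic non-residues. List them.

Square k = 1,…,15 (k and 31−k give the same square):
1²=1, 2²=4, 3²=9, 4²=16, 5²=25, 6²≡5, 7²≡18, 8²≡2, 9²≡19, 10²≡7, 11²≡28, 12²≡20, 13²≡14, 14²≡10, 15²≡8 (mod 31).
The residues are {1, 2, 4, 5, 7, 8, 9, 10, 14, 16, 18, 19, 20, 25, 28}; the non-residues are the remaining 15 nonzero classes.

3,6,11,12,13,15,17,21,22,23,24,26,27,29,30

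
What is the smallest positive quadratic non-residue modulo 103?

(2/103) = +1, so 2 is a residue.
(3/103) = −1, so 3 is the smallest positive non-residue mod 103.

3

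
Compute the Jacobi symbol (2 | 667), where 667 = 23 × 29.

-1

Pull out 2: since 667 ≡ 3 (mod 8), (2/667) = -1.
Reached (1/667) = 1. Collecting the sign flips along the way, the symbol is -1.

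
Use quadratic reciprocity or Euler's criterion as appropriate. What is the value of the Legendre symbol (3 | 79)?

Euler's criterion: (3/79) ≡ 3^39 (mod 79).
3^2 ≡ 9 (mod 79)
3^4 ≡ 2 (mod 79)
3^8 ≡ 4 (mod 79)
3^16 ≡ 16 (mod 79)
3^32 ≡ 19 (mod 79)
3^39 = 3^(32+4+2+1) ≡ 78 (mod 79).
Result is 78 ≡ −1, so (3/79) = −1.

-1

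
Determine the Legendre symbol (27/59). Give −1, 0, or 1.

Euler's criterion: (27/59) ≡ 27^29 (mod 59).
27^2 ≡ 21 (mod 59)
27^4 ≡ 28 (mod 59)
27^8 ≡ 17 (mod 59)
27^16 ≡ 53 (mod 59)
27^29 = 27^(16+8+4+1) ≡ 1 (mod 59).
Result is 1, so (27/59) = 1.

1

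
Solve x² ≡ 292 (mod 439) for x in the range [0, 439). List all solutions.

Since 439 ≡ 3 (mod 4), a square root of 292 is 292^((439+1)/4) = 292^110 mod 439.
Repeated squaring: 292^2≡98, 292^4≡385, 292^8≡282, 292^16≡65, 292^32≡274, 292^64≡7 (mod 439).
292^110 = 292^(64+32+8+4+2) ≡ 206 (mod 439).
Check: 206² = 42436 ≡ 292 (mod 439). The two roots are 206 and 233.

206, 233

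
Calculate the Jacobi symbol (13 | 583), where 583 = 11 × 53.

-1

Reciprocity: 13 ≡ 1 and 583 ≡ 3 (mod 4), so (13/583) = +(583/13).
Reduce top mod 13: now compute (11/13).
Reciprocity: 11 ≡ 3 and 13 ≡ 1 (mod 4), so (11/13) = +(13/11).
Reduce top mod 11: now compute (2/11).
Pull out 2: since 11 ≡ 3 (mod 8), (2/11) = -1.
Reached (1/11) = 1. Collecting the sign flips along the way, the symbol is -1.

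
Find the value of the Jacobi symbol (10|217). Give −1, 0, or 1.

Pull out 2: since 217 ≡ 1 (mod 8), (2/217) = +1.
Reciprocity: 5 ≡ 1 and 217 ≡ 1 (mod 4), so (5/217) = +(217/5).
Reduce top mod 5: now compute (2/5).
Pull out 2: since 5 ≡ 5 (mod 8), (2/5) = -1.
Reached (1/5) = 1. Collecting the sign flips along the way, the symbol is -1.

-1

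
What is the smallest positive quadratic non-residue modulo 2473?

5

(2/2473) = +1, so 2 is a residue.
(3/2473) = +1, so 3 is a residue.
(4/2473) = +1, so 4 is a residue.
(5/2473) = −1, so 5 is the smallest positive non-residue mod 2473.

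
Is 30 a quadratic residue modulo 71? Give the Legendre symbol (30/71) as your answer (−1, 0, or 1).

Pull out 2: since 71 ≡ 7 (mod 8), (2/71) = +1.
Reciprocity: 15 ≡ 3 and 71 ≡ 3 (mod 4), so (15/71) = −(71/15).
Reduce top mod 15: now compute (11/15).
Reciprocity: 11 ≡ 3 and 15 ≡ 3 (mod 4), so (11/15) = −(15/11).
Reduce top mod 11: now compute (4/11).
Pull out 2^2: since 11 ≡ 3 (mod 8), (2/11) = -1, so (2/11)^2 = +1.
Reached (1/11) = 1. Collecting the sign flips along the way, the symbol is +1.

1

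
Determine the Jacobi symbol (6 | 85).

Pull out 2: since 85 ≡ 5 (mod 8), (2/85) = -1.
Reciprocity: 3 ≡ 3 and 85 ≡ 1 (mod 4), so (3/85) = +(85/3).
Reduce top mod 3: now compute (1/3).
Reached (1/3) = 1. Collecting the sign flips along the way, the symbol is -1.

-1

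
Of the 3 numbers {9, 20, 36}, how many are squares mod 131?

(9/131) = +1 → QR.
(20/131) = +1 → QR.
(36/131) = +1 → QR.
Total quadratic residues among the 3: 3.

3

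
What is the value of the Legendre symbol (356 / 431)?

-1

Pull out 2^2: since 431 ≡ 7 (mod 8), (2/431) = +1, so (2/431)^2 = +1.
Reciprocity: 89 ≡ 1 and 431 ≡ 3 (mod 4), so (89/431) = +(431/89).
Reduce top mod 89: now compute (75/89).
Reciprocity: 75 ≡ 3 and 89 ≡ 1 (mod 4), so (75/89) = +(89/75).
Reduce top mod 75: now compute (14/75).
Pull out 2: since 75 ≡ 3 (mod 8), (2/75) = -1.
Reciprocity: 7 ≡ 3 and 75 ≡ 3 (mod 4), so (7/75) = −(75/7).
Reduce top mod 7: now compute (5/7).
Reciprocity: 5 ≡ 1 and 7 ≡ 3 (mod 4), so (5/7) = +(7/5).
Reduce top mod 5: now compute (2/5).
Pull out 2: since 5 ≡ 5 (mod 8), (2/5) = -1.
Reached (1/5) = 1. Collecting the sign flips along the way, the symbol is -1.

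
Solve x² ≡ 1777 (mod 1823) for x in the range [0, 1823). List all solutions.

60, 1763

Since 1823 ≡ 3 (mod 4), a square root of 1777 is 1777^((1823+1)/4) = 1777^456 mod 1823.
Repeated squaring: 1777^2≡293, 1777^4≡168, 1777^8≡879, 1777^16≡1512, 1777^32≡102, 1777^64≡1289, 1777^128≡768, 1777^256≡995 (mod 1823).
1777^456 = 1777^(256+128+64+8) ≡ 1763 (mod 1823).
Check: 1763² = 3108169 ≡ 1777 (mod 1823). The two roots are 60 and 1763.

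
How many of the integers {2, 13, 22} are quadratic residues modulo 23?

2

(2/23) = +1 → QR.
(13/23) = +1 → QR.
(22/23) = -1 → non-residue.
Total quadratic residues among the 3: 2.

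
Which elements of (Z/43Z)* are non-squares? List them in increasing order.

2 3 5 7 8 12 18 19 20 22 26 27 28 29 30 32 33 34 37 39 42

Square k = 1,…,21 (k and 43−k give the same square):
1²=1, 2²=4, 3²=9, 4²=16, 5²=25, 6²=36, 7²≡6, 8²≡21, 9²≡38, 10²≡14, 11²≡35, 12²≡15, 13²≡40, 14²≡24, 15²≡10, 16²≡41, 17²≡31, 18²≡23, 19²≡17, 20²≡13, 21²≡11 (mod 43).
The residues are {1, 4, 6, 9, 10, 11, 13, 14, 15, 16, 17, 21, 23, 24, 25, 31, 35, 36, 38, 40, 41}; the non-residues are the remaining 21 nonzero classes.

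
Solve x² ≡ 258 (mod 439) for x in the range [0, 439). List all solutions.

Since 439 ≡ 3 (mod 4), a square root of 258 is 258^((439+1)/4) = 258^110 mod 439.
Repeated squaring: 258^2≡275, 258^4≡117, 258^8≡80, 258^16≡254, 258^32≡422, 258^64≡289 (mod 439).
258^110 = 258^(64+32+8+4+2) ≡ 280 (mod 439).
Check: 280² = 78400 ≡ 258 (mod 439). The two roots are 159 and 280.

159, 280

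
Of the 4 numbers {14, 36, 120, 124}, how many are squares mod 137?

3

(14/137) = +1 → QR.
(36/137) = +1 → QR.
(120/137) = +1 → QR.
(124/137) = -1 → non-residue.
Total quadratic residues among the 4: 3.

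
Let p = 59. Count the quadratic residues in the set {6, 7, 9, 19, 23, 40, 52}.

(6/59) = -1 → non-residue.
(7/59) = +1 → QR.
(9/59) = +1 → QR.
(19/59) = +1 → QR.
(23/59) = -1 → non-residue.
(40/59) = -1 → non-residue.
(52/59) = -1 → non-residue.
Total quadratic residues among the 7: 3.

3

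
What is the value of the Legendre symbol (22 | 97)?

Euler's criterion: (22/97) ≡ 22^48 (mod 97).
22^2 ≡ 96 (mod 97)
22^4 ≡ 1 (mod 97)
22^8 ≡ 1 (mod 97)
22^16 ≡ 1 (mod 97)
22^32 ≡ 1 (mod 97)
22^48 = 22^(32+16) ≡ 1 (mod 97).
Result is 1, so (22/97) = 1.

1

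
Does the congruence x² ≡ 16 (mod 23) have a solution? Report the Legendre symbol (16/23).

1

Euler's criterion: (16/23) ≡ 16^11 (mod 23).
16^2 ≡ 3 (mod 23)
16^4 ≡ 9 (mod 23)
16^8 ≡ 12 (mod 23)
16^11 = 16^(8+2+1) ≡ 1 (mod 23).
Result is 1, so (16/23) = 1.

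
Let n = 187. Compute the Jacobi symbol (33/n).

0

Reciprocity: 33 ≡ 1 and 187 ≡ 3 (mod 4), so (33/187) = +(187/33).
Reduce top mod 33: now compute (22/33).
Pull out 2: since 33 ≡ 1 (mod 8), (2/33) = +1.
Reciprocity: 11 ≡ 3 and 33 ≡ 1 (mod 4), so (11/33) = +(33/11).
Reduce top mod 11: now compute (0/11).
Top reduces to 0: gcd > 1, so the symbol is 0.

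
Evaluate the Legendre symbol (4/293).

Euler's criterion: (4/293) ≡ 4^146 (mod 293).
4^2 ≡ 16 (mod 293)
4^4 ≡ 256 (mod 293)
4^8 ≡ 197 (mod 293)
4^16 ≡ 133 (mod 293)
4^32 ≡ 109 (mod 293)
4^64 ≡ 161 (mod 293)
4^128 ≡ 137 (mod 293)
4^146 = 4^(128+16+2) ≡ 1 (mod 293).
Result is 1, so (4/293) = 1.

1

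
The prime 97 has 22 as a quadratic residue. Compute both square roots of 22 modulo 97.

33, 64

97 ≡ 1 (mod 4), so we find a root by search.
Trying successive values, 33² = 1089 ≡ 22 (mod 97). The other root is 97 − 33 = 64.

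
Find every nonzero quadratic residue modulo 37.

1 3 4 7 9 10 11 12 16 21 25 26 27 28 30 33 34 36

Square k = 1,…,18 (k and 37−k give the same square):
1²=1, 2²=4, 3²=9, 4²=16, 5²=25, 6²=36, 7²≡12, 8²≡27, 9²≡7, 10²≡26, 11²≡10, 12²≡33, 13²≡21, 14²≡11, 15²≡3, 16²≡34, 17²≡30, 18²≡28 (mod 37).
So the quadratic residues mod 37 are {1, 3, 4, 7, 9, 10, 11, 12, 16, 21, 25, 26, 27, 28, 30, 33, 34, 36}.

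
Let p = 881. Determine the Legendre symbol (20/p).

1

Pull out 2^2: since 881 ≡ 1 (mod 8), (2/881) = +1, so (2/881)^2 = +1.
Reciprocity: 5 ≡ 1 and 881 ≡ 1 (mod 4), so (5/881) = +(881/5).
Reduce top mod 5: now compute (1/5).
Reached (1/5) = 1. Collecting the sign flips along the way, the symbol is +1.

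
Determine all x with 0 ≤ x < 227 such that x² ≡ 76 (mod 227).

Since 227 ≡ 3 (mod 4), a square root of 76 is 76^((227+1)/4) = 76^57 mod 227.
Repeated squaring: 76^2≡101, 76^4≡213, 76^8≡196, 76^16≡53, 76^32≡85 (mod 227).
76^57 = 76^(32+16+8+1) ≡ 59 (mod 227).
Check: 59² = 3481 ≡ 76 (mod 227). The two roots are 59 and 168.

59, 168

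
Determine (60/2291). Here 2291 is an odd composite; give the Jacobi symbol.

1

Pull out 2^2: since 2291 ≡ 3 (mod 8), (2/2291) = -1, so (2/2291)^2 = +1.
Reciprocity: 15 ≡ 3 and 2291 ≡ 3 (mod 4), so (15/2291) = −(2291/15).
Reduce top mod 15: now compute (11/15).
Reciprocity: 11 ≡ 3 and 15 ≡ 3 (mod 4), so (11/15) = −(15/11).
Reduce top mod 11: now compute (4/11).
Pull out 2^2: since 11 ≡ 3 (mod 8), (2/11) = -1, so (2/11)^2 = +1.
Reached (1/11) = 1. Collecting the sign flips along the way, the symbol is +1.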